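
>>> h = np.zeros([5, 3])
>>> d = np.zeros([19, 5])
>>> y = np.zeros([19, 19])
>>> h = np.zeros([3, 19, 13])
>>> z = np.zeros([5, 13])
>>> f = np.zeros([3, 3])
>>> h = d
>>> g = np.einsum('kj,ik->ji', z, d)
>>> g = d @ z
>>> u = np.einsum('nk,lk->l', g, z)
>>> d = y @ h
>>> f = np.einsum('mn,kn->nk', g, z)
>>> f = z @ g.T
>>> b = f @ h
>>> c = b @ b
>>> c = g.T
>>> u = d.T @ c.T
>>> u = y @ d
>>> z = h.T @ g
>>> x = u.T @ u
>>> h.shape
(19, 5)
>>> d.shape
(19, 5)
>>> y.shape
(19, 19)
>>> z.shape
(5, 13)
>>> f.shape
(5, 19)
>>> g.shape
(19, 13)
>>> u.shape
(19, 5)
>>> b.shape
(5, 5)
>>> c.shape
(13, 19)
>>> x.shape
(5, 5)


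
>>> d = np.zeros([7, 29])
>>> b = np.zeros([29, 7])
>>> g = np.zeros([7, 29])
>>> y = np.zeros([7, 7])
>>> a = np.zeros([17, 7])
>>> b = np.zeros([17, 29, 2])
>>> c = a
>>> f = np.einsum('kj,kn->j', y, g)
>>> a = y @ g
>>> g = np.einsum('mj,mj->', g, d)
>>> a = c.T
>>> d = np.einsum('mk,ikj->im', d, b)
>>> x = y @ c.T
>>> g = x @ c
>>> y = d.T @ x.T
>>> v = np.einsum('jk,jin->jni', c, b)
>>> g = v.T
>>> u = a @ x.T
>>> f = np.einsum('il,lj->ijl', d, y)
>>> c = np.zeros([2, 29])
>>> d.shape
(17, 7)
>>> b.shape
(17, 29, 2)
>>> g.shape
(29, 2, 17)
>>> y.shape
(7, 7)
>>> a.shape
(7, 17)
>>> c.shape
(2, 29)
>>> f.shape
(17, 7, 7)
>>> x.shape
(7, 17)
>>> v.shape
(17, 2, 29)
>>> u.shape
(7, 7)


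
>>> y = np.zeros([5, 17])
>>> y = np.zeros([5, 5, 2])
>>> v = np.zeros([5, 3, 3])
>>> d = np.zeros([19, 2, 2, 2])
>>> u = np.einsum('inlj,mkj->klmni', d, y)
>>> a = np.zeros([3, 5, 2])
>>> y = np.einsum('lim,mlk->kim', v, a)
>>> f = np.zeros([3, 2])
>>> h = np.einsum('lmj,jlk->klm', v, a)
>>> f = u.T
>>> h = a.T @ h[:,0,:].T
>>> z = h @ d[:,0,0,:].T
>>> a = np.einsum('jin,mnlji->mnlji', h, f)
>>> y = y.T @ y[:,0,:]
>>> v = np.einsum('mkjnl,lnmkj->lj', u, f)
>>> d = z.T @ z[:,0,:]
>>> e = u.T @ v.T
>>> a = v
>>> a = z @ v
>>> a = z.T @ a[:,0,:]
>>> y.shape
(3, 3, 3)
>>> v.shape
(19, 5)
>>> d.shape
(19, 5, 19)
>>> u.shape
(5, 2, 5, 2, 19)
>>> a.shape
(19, 5, 5)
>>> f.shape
(19, 2, 5, 2, 5)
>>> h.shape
(2, 5, 2)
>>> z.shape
(2, 5, 19)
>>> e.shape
(19, 2, 5, 2, 19)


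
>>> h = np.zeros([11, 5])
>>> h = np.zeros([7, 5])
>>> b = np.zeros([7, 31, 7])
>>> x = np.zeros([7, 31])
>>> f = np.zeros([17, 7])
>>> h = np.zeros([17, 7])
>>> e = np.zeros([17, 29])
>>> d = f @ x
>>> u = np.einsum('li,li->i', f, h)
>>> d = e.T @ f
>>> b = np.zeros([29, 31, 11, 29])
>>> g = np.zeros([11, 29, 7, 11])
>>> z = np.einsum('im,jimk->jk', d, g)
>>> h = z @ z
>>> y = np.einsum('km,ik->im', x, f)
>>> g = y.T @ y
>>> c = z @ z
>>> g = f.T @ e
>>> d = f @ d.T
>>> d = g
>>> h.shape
(11, 11)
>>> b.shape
(29, 31, 11, 29)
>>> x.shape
(7, 31)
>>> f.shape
(17, 7)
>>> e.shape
(17, 29)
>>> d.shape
(7, 29)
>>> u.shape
(7,)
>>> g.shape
(7, 29)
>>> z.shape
(11, 11)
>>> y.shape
(17, 31)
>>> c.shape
(11, 11)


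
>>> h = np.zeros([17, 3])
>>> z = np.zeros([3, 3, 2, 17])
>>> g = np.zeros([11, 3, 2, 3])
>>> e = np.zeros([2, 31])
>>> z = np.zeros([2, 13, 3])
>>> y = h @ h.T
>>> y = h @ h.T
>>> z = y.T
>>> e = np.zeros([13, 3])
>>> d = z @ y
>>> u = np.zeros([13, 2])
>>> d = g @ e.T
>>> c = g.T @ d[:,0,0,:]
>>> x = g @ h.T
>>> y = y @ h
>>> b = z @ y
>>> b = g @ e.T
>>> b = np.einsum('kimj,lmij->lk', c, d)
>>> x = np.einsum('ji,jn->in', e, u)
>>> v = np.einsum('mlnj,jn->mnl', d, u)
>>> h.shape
(17, 3)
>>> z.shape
(17, 17)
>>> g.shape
(11, 3, 2, 3)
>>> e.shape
(13, 3)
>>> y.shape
(17, 3)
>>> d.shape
(11, 3, 2, 13)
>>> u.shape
(13, 2)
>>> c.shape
(3, 2, 3, 13)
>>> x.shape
(3, 2)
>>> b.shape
(11, 3)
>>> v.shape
(11, 2, 3)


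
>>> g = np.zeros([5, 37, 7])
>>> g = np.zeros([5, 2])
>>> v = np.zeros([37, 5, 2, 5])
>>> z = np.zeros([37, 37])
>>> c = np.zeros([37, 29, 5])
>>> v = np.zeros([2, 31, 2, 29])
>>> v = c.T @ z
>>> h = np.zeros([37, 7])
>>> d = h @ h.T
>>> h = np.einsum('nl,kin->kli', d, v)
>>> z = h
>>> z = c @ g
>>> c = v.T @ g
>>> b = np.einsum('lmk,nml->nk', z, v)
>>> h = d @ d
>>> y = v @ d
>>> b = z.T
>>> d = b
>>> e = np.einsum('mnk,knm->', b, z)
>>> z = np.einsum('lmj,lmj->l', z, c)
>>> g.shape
(5, 2)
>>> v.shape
(5, 29, 37)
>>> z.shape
(37,)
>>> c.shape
(37, 29, 2)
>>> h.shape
(37, 37)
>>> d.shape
(2, 29, 37)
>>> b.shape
(2, 29, 37)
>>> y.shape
(5, 29, 37)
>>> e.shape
()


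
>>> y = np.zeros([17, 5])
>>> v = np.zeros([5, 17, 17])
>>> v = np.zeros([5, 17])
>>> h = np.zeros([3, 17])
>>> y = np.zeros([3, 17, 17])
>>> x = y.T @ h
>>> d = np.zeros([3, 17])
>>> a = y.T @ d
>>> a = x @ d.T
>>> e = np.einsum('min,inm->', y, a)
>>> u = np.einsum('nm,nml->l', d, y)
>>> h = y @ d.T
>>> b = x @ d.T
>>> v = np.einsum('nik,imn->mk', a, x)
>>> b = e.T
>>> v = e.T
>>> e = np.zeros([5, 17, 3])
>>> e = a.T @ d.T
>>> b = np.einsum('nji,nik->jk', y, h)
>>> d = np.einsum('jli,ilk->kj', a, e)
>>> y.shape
(3, 17, 17)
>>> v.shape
()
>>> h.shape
(3, 17, 3)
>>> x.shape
(17, 17, 17)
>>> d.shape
(3, 17)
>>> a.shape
(17, 17, 3)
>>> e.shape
(3, 17, 3)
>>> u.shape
(17,)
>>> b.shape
(17, 3)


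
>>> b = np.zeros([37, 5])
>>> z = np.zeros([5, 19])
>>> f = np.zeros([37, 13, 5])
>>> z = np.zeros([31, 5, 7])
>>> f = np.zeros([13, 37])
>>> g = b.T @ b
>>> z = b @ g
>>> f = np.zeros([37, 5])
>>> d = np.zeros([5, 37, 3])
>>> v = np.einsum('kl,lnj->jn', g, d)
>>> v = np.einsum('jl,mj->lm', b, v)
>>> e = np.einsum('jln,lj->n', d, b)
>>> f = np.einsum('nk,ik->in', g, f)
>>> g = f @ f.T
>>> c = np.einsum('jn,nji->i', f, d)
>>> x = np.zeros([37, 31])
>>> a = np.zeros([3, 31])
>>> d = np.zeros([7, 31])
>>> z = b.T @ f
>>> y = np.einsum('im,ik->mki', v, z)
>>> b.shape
(37, 5)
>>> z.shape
(5, 5)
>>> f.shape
(37, 5)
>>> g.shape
(37, 37)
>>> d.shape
(7, 31)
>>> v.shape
(5, 3)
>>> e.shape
(3,)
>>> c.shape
(3,)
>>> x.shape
(37, 31)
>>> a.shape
(3, 31)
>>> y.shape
(3, 5, 5)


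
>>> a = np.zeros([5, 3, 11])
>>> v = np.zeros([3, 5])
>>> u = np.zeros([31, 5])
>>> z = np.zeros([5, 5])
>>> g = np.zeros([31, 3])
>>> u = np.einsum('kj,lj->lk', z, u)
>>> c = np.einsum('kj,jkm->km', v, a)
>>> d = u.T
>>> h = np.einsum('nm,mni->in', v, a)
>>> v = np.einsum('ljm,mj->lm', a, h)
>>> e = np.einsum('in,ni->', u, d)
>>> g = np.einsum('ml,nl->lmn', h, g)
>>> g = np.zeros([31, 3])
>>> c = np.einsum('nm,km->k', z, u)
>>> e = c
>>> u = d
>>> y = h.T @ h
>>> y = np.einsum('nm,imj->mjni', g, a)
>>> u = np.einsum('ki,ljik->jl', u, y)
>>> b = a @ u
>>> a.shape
(5, 3, 11)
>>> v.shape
(5, 11)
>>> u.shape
(11, 3)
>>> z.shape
(5, 5)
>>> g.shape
(31, 3)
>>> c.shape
(31,)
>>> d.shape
(5, 31)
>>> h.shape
(11, 3)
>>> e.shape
(31,)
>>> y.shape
(3, 11, 31, 5)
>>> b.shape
(5, 3, 3)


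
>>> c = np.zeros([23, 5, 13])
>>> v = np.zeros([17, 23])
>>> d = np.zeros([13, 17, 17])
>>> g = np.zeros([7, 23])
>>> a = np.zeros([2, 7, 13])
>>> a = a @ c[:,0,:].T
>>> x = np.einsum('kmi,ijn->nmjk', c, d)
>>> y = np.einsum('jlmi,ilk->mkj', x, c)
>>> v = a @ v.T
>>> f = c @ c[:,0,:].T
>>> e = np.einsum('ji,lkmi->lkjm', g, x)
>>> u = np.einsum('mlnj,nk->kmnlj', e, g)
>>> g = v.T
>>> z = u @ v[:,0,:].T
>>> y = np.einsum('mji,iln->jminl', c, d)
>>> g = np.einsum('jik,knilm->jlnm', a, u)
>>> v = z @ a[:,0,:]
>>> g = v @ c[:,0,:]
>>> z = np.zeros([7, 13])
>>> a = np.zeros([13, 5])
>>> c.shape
(23, 5, 13)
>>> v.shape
(23, 17, 7, 5, 23)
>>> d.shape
(13, 17, 17)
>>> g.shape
(23, 17, 7, 5, 13)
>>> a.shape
(13, 5)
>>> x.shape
(17, 5, 17, 23)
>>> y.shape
(5, 23, 13, 17, 17)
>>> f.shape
(23, 5, 23)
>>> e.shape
(17, 5, 7, 17)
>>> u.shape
(23, 17, 7, 5, 17)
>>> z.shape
(7, 13)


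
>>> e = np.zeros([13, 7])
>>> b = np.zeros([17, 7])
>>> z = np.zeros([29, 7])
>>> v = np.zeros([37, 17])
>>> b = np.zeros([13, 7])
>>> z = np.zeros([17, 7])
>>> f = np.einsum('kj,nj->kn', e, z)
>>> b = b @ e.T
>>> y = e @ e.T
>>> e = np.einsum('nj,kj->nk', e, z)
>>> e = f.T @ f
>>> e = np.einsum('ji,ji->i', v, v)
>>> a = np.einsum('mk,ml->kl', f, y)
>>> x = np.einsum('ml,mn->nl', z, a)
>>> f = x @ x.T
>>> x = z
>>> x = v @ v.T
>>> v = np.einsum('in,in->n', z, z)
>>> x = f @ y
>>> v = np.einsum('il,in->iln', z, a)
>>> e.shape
(17,)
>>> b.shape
(13, 13)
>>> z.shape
(17, 7)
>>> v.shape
(17, 7, 13)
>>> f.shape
(13, 13)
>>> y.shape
(13, 13)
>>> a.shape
(17, 13)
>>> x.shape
(13, 13)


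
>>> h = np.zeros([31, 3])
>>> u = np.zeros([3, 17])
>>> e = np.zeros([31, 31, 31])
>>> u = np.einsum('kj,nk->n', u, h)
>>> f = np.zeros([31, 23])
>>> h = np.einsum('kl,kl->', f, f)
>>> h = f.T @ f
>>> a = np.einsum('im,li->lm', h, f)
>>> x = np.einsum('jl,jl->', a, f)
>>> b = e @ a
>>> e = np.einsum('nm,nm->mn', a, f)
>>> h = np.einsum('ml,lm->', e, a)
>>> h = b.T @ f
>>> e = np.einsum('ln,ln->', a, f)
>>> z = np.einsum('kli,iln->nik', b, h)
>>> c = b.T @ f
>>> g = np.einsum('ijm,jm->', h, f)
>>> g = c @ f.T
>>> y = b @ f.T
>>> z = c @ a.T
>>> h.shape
(23, 31, 23)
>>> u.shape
(31,)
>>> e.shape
()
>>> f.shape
(31, 23)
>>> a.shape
(31, 23)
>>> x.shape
()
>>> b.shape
(31, 31, 23)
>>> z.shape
(23, 31, 31)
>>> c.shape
(23, 31, 23)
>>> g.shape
(23, 31, 31)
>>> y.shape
(31, 31, 31)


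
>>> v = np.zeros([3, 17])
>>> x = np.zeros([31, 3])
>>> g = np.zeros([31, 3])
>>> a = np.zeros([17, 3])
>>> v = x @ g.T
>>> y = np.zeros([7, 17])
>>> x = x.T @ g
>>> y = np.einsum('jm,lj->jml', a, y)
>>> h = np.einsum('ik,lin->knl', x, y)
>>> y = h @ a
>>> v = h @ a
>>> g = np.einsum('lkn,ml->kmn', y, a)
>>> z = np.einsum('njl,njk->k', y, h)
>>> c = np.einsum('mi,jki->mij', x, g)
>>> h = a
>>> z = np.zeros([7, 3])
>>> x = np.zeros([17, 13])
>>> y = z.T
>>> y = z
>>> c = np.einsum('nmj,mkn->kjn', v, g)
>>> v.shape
(3, 7, 3)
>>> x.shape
(17, 13)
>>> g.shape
(7, 17, 3)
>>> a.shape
(17, 3)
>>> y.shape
(7, 3)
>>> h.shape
(17, 3)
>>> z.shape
(7, 3)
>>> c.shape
(17, 3, 3)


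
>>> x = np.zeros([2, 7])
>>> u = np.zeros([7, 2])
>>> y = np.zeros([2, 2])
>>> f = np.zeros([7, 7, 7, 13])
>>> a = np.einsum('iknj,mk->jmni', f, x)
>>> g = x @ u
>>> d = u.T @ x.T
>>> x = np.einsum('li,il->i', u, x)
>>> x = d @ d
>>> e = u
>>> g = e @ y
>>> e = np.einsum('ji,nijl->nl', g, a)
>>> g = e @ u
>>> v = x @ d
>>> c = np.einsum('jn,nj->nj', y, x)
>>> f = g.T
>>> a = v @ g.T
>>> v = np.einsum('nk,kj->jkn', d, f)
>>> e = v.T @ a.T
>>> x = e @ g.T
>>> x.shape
(2, 2, 13)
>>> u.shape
(7, 2)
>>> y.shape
(2, 2)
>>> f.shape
(2, 13)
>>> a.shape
(2, 13)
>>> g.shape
(13, 2)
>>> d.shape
(2, 2)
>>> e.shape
(2, 2, 2)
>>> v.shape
(13, 2, 2)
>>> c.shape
(2, 2)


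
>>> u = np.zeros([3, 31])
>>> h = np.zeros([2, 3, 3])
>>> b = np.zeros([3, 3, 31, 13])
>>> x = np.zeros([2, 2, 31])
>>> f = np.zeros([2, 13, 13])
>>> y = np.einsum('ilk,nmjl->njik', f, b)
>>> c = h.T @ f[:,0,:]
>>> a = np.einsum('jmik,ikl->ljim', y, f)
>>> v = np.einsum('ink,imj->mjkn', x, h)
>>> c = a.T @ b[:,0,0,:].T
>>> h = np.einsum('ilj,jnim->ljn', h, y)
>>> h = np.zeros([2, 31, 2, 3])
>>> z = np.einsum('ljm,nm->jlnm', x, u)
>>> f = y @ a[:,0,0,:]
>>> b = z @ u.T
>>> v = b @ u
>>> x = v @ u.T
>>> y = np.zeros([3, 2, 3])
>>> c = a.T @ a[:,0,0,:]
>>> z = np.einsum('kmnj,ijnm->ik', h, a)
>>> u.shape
(3, 31)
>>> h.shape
(2, 31, 2, 3)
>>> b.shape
(2, 2, 3, 3)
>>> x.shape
(2, 2, 3, 3)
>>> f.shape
(3, 31, 2, 31)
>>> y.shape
(3, 2, 3)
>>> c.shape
(31, 2, 3, 31)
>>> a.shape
(13, 3, 2, 31)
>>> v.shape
(2, 2, 3, 31)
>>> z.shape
(13, 2)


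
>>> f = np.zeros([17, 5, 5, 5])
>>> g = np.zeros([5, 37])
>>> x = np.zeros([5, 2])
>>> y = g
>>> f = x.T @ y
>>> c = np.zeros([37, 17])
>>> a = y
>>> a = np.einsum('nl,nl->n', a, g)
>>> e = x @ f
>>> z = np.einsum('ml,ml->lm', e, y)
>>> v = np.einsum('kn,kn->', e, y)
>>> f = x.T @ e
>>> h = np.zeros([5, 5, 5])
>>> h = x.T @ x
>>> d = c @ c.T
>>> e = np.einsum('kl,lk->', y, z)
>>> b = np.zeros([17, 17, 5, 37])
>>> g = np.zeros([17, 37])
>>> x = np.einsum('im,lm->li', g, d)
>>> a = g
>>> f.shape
(2, 37)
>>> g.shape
(17, 37)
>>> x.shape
(37, 17)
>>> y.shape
(5, 37)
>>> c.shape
(37, 17)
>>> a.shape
(17, 37)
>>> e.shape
()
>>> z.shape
(37, 5)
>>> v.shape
()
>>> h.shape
(2, 2)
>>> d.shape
(37, 37)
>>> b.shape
(17, 17, 5, 37)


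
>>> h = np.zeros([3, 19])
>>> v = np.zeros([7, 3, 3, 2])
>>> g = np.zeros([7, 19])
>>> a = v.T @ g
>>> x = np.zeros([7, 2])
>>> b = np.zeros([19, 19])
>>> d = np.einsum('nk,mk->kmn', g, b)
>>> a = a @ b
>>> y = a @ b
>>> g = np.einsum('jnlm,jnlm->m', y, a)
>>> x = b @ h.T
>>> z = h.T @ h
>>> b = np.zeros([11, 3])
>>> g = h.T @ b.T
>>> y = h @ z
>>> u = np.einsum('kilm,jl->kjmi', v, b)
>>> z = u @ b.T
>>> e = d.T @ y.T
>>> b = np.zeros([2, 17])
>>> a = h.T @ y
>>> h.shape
(3, 19)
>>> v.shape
(7, 3, 3, 2)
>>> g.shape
(19, 11)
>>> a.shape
(19, 19)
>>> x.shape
(19, 3)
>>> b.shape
(2, 17)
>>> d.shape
(19, 19, 7)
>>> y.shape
(3, 19)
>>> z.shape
(7, 11, 2, 11)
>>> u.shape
(7, 11, 2, 3)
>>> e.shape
(7, 19, 3)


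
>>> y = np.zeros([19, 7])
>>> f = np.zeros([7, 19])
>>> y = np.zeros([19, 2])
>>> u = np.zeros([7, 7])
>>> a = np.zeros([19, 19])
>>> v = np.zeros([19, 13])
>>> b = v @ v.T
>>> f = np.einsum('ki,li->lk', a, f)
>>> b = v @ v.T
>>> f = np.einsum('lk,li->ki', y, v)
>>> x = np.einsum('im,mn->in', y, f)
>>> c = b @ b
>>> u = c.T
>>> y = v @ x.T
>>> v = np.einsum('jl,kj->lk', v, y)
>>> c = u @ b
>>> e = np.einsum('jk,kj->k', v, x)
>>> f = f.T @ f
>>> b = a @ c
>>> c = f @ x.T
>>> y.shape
(19, 19)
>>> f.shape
(13, 13)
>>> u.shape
(19, 19)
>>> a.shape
(19, 19)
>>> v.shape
(13, 19)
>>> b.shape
(19, 19)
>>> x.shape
(19, 13)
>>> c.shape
(13, 19)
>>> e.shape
(19,)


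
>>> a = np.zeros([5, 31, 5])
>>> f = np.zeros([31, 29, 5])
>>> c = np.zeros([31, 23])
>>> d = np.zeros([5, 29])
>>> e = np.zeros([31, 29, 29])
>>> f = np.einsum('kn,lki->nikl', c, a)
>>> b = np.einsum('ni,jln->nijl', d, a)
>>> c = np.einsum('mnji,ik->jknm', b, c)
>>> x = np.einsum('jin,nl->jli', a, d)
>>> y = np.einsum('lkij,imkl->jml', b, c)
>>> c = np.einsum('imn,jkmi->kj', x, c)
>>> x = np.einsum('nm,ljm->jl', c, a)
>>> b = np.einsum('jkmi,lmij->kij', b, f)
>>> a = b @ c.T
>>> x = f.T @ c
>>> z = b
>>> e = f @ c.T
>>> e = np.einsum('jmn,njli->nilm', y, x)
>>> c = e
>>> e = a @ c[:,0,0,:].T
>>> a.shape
(29, 31, 23)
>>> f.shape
(23, 5, 31, 5)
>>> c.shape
(5, 5, 5, 23)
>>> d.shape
(5, 29)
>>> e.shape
(29, 31, 5)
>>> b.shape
(29, 31, 5)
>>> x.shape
(5, 31, 5, 5)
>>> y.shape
(31, 23, 5)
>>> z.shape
(29, 31, 5)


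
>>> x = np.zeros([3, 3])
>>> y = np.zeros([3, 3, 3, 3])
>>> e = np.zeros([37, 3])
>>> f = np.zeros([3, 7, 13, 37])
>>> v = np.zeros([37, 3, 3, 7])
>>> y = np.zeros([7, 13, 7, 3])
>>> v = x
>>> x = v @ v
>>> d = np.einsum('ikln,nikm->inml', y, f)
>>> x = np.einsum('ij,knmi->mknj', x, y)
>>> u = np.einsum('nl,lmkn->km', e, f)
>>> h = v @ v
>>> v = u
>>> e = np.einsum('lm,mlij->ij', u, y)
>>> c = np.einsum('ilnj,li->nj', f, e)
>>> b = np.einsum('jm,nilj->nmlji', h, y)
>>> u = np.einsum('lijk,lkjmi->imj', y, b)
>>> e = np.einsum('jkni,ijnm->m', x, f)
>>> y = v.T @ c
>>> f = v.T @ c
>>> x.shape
(7, 7, 13, 3)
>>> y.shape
(7, 37)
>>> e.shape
(37,)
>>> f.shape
(7, 37)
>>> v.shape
(13, 7)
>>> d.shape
(7, 3, 37, 7)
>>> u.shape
(13, 3, 7)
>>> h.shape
(3, 3)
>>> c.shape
(13, 37)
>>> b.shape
(7, 3, 7, 3, 13)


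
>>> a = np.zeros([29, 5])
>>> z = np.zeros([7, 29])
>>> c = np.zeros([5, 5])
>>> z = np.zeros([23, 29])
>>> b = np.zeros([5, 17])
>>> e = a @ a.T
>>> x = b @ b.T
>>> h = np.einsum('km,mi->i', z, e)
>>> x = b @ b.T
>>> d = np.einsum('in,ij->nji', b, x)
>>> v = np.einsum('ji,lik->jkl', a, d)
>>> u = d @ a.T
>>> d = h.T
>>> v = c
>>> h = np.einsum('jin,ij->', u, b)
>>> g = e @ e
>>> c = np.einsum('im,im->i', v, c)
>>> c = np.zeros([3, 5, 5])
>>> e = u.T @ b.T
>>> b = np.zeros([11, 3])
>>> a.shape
(29, 5)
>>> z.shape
(23, 29)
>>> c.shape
(3, 5, 5)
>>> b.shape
(11, 3)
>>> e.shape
(29, 5, 5)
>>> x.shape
(5, 5)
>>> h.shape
()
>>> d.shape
(29,)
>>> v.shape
(5, 5)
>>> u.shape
(17, 5, 29)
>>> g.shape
(29, 29)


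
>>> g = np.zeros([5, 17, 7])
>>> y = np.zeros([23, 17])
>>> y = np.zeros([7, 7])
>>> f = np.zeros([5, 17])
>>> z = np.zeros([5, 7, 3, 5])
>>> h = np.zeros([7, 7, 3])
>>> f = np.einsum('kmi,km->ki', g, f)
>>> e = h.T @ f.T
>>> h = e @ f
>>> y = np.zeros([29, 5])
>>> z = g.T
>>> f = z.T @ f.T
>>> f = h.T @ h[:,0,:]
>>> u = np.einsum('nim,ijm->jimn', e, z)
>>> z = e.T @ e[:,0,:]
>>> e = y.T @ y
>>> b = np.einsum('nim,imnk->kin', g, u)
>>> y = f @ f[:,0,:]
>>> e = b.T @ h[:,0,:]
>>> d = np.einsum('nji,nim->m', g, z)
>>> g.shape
(5, 17, 7)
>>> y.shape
(7, 7, 7)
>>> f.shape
(7, 7, 7)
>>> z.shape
(5, 7, 5)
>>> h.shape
(3, 7, 7)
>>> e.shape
(5, 17, 7)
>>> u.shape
(17, 7, 5, 3)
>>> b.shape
(3, 17, 5)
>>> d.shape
(5,)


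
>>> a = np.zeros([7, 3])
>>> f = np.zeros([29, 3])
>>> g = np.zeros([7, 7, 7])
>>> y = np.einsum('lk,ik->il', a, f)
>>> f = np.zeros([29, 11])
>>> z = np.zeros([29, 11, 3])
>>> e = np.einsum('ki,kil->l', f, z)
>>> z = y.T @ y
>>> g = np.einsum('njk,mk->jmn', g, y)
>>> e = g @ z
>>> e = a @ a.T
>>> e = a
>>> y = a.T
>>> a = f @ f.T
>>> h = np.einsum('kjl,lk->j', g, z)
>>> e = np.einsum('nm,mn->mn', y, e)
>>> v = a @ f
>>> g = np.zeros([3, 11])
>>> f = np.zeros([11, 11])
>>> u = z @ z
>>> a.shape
(29, 29)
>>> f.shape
(11, 11)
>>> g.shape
(3, 11)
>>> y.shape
(3, 7)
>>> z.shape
(7, 7)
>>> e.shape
(7, 3)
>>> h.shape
(29,)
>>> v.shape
(29, 11)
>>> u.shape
(7, 7)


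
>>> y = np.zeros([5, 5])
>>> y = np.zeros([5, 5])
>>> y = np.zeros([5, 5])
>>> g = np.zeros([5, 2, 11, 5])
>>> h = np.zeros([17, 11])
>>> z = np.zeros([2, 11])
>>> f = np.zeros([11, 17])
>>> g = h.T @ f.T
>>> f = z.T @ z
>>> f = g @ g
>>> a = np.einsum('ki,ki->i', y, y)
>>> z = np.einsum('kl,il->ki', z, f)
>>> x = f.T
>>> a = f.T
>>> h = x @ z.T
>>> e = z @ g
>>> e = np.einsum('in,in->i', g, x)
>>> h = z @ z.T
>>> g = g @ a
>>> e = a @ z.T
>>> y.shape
(5, 5)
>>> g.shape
(11, 11)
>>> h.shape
(2, 2)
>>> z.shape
(2, 11)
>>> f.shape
(11, 11)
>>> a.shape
(11, 11)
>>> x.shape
(11, 11)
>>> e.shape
(11, 2)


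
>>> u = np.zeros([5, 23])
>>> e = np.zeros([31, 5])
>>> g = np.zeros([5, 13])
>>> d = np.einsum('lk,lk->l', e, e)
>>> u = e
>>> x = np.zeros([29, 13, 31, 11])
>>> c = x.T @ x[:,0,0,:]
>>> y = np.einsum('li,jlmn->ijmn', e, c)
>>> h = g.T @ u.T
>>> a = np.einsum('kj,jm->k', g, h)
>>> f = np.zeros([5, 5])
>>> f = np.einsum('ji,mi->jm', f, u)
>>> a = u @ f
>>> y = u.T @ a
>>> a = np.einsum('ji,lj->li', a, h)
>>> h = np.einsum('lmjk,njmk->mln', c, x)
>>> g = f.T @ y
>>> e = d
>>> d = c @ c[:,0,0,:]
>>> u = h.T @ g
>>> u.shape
(29, 11, 31)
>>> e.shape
(31,)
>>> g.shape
(31, 31)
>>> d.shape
(11, 31, 13, 11)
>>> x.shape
(29, 13, 31, 11)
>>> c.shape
(11, 31, 13, 11)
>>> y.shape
(5, 31)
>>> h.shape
(31, 11, 29)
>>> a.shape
(13, 31)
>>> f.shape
(5, 31)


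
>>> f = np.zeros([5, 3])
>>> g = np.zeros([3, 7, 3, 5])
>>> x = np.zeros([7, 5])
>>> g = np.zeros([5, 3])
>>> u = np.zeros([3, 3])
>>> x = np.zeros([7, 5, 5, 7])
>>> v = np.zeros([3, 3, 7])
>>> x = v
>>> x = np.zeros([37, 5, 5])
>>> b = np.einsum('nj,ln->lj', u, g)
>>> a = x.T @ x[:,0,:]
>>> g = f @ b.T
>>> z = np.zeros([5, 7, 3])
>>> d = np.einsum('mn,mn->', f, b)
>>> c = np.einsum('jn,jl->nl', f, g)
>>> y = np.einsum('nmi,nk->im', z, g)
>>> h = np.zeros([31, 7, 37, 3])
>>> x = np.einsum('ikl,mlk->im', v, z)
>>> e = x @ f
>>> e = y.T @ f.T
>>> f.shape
(5, 3)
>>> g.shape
(5, 5)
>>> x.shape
(3, 5)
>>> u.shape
(3, 3)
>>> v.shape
(3, 3, 7)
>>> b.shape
(5, 3)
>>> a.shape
(5, 5, 5)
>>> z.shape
(5, 7, 3)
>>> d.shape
()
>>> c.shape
(3, 5)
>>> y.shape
(3, 7)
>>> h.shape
(31, 7, 37, 3)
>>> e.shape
(7, 5)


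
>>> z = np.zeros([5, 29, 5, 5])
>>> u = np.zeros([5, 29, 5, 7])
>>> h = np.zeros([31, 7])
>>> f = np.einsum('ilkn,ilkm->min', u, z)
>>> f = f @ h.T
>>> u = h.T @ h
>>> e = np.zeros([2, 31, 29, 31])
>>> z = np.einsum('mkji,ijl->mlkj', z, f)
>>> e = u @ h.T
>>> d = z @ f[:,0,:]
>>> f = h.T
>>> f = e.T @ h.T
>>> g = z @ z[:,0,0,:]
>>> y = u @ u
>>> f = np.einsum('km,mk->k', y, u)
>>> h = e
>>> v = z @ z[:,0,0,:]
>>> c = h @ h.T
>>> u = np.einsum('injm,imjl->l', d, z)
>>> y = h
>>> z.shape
(5, 31, 29, 5)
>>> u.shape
(5,)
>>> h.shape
(7, 31)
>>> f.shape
(7,)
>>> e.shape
(7, 31)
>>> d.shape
(5, 31, 29, 31)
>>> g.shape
(5, 31, 29, 5)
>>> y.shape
(7, 31)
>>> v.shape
(5, 31, 29, 5)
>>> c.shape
(7, 7)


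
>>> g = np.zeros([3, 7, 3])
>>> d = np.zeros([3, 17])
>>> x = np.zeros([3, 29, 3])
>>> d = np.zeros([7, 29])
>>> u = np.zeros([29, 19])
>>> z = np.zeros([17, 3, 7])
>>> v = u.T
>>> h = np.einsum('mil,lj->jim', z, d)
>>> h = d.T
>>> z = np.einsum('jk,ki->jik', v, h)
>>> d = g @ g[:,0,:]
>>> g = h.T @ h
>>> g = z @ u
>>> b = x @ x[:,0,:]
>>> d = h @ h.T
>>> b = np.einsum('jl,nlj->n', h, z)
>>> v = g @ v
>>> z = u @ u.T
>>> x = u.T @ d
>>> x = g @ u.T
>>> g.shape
(19, 7, 19)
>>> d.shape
(29, 29)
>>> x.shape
(19, 7, 29)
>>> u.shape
(29, 19)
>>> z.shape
(29, 29)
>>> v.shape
(19, 7, 29)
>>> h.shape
(29, 7)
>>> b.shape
(19,)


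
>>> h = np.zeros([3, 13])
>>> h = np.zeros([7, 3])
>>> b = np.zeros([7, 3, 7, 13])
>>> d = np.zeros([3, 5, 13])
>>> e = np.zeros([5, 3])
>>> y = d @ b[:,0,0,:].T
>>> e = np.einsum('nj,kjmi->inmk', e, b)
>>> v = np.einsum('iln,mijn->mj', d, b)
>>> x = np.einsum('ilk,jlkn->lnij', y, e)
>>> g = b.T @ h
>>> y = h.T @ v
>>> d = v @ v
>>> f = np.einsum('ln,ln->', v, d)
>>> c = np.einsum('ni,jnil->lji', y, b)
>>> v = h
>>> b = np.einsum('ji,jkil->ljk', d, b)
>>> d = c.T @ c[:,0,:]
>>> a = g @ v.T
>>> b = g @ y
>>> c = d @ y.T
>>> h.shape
(7, 3)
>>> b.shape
(13, 7, 3, 7)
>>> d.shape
(7, 7, 7)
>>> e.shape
(13, 5, 7, 7)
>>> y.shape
(3, 7)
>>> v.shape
(7, 3)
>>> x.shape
(5, 7, 3, 13)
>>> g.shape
(13, 7, 3, 3)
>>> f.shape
()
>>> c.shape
(7, 7, 3)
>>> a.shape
(13, 7, 3, 7)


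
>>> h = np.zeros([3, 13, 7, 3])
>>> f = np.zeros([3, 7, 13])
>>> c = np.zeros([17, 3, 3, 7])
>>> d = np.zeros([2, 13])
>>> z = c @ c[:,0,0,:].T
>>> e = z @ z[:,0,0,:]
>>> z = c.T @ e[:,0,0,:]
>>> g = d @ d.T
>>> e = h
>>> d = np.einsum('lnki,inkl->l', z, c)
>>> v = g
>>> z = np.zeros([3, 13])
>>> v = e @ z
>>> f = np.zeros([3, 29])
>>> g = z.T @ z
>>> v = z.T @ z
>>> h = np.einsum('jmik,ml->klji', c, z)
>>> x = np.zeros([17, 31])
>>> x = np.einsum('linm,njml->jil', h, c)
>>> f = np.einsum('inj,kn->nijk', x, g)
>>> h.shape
(7, 13, 17, 3)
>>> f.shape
(13, 3, 7, 13)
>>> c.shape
(17, 3, 3, 7)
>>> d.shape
(7,)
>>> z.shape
(3, 13)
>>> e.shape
(3, 13, 7, 3)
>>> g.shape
(13, 13)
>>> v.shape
(13, 13)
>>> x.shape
(3, 13, 7)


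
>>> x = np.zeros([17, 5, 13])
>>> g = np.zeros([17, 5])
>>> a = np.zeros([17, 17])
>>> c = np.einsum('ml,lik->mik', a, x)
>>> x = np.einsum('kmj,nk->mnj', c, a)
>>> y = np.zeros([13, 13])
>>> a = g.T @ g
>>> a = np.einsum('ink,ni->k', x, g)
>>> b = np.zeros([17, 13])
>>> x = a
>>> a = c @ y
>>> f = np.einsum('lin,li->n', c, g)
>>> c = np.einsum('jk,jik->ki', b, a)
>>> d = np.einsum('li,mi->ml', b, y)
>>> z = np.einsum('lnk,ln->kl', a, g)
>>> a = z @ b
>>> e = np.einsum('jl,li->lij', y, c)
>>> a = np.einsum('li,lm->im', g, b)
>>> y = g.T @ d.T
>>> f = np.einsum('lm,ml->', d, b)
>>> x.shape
(13,)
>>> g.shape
(17, 5)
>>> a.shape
(5, 13)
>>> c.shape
(13, 5)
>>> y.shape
(5, 13)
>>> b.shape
(17, 13)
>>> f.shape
()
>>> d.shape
(13, 17)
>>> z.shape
(13, 17)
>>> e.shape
(13, 5, 13)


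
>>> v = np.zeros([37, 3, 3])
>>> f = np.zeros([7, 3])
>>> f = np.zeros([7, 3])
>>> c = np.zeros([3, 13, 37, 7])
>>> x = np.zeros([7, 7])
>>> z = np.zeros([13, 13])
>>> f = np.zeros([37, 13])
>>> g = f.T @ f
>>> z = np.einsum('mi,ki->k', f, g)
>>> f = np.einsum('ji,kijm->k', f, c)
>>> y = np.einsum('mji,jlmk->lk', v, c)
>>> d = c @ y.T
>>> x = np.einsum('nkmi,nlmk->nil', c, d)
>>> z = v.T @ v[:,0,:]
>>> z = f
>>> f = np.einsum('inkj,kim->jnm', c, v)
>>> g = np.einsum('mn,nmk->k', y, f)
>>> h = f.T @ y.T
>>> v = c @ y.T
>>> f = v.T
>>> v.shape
(3, 13, 37, 13)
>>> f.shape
(13, 37, 13, 3)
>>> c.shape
(3, 13, 37, 7)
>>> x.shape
(3, 7, 13)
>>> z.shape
(3,)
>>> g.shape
(3,)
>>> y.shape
(13, 7)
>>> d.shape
(3, 13, 37, 13)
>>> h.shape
(3, 13, 13)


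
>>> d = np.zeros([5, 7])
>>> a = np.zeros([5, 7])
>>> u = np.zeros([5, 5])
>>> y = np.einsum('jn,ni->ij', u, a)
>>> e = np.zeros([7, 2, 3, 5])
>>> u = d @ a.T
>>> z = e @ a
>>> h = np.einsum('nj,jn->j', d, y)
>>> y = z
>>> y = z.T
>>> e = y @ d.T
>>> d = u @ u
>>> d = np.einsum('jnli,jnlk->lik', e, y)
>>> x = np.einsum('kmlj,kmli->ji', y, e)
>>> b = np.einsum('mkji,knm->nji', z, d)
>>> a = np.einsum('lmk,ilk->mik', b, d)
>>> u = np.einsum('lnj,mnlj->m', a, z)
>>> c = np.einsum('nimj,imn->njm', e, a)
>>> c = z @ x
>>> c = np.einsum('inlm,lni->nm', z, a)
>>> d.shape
(2, 5, 7)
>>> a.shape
(3, 2, 7)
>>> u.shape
(7,)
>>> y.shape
(7, 3, 2, 7)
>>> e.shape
(7, 3, 2, 5)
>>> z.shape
(7, 2, 3, 7)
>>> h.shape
(7,)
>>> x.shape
(7, 5)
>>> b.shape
(5, 3, 7)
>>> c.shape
(2, 7)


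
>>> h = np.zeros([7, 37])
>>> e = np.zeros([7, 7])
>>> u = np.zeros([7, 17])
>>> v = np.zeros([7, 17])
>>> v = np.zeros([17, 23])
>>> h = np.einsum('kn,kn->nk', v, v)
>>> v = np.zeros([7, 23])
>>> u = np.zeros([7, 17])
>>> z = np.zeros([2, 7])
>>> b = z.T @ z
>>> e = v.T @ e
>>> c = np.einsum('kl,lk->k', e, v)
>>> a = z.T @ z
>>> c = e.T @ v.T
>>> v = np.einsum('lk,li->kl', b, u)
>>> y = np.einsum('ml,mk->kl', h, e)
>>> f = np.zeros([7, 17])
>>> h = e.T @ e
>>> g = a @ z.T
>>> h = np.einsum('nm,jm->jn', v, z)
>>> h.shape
(2, 7)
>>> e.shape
(23, 7)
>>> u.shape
(7, 17)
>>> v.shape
(7, 7)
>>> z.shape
(2, 7)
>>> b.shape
(7, 7)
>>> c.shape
(7, 7)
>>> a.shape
(7, 7)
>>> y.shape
(7, 17)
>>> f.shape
(7, 17)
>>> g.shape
(7, 2)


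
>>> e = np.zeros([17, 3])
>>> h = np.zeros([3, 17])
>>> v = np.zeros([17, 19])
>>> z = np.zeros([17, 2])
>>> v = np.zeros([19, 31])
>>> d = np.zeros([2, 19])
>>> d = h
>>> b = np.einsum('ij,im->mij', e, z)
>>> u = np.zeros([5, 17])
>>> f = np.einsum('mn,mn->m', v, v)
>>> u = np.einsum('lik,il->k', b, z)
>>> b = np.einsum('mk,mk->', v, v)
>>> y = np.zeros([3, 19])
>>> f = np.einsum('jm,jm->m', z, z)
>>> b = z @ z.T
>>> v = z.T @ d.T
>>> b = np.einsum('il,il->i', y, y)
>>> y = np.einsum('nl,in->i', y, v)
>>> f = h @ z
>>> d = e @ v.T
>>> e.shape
(17, 3)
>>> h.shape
(3, 17)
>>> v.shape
(2, 3)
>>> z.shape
(17, 2)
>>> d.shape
(17, 2)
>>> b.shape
(3,)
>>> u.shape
(3,)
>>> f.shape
(3, 2)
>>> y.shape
(2,)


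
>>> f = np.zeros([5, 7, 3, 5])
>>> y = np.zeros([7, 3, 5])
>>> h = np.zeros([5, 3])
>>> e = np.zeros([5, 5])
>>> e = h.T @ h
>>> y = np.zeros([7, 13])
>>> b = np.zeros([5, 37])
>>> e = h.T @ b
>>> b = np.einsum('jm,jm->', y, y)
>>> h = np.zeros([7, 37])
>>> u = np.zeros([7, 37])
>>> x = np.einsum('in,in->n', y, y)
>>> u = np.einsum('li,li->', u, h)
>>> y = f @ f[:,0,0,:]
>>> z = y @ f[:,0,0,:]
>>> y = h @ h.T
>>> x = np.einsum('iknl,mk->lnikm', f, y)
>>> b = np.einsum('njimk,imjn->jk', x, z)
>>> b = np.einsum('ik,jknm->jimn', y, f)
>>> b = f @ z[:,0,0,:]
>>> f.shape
(5, 7, 3, 5)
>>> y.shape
(7, 7)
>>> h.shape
(7, 37)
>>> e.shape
(3, 37)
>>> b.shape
(5, 7, 3, 5)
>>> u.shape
()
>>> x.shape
(5, 3, 5, 7, 7)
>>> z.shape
(5, 7, 3, 5)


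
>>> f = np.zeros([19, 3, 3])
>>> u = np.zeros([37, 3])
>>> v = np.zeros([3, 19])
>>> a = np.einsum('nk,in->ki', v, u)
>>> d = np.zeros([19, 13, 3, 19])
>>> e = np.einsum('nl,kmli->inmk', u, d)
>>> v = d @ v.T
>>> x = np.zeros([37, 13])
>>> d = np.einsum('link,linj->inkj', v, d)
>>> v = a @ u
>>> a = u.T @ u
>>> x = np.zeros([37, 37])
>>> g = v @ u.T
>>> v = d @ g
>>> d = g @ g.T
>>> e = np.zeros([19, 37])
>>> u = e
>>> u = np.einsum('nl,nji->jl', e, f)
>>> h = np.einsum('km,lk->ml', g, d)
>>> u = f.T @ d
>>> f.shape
(19, 3, 3)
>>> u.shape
(3, 3, 19)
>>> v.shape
(13, 3, 3, 37)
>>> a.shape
(3, 3)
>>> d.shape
(19, 19)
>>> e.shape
(19, 37)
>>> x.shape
(37, 37)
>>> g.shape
(19, 37)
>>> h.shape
(37, 19)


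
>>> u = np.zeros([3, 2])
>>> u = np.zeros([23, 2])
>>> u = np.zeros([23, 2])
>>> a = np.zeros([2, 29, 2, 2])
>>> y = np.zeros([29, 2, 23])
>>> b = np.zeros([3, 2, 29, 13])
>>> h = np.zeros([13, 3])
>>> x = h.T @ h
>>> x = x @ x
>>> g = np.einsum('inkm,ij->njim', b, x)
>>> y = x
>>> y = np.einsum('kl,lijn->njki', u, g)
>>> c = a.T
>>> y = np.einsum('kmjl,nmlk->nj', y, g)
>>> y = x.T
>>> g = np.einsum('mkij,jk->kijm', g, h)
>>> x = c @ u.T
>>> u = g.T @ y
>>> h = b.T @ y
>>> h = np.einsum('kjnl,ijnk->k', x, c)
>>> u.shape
(2, 13, 3, 3)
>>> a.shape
(2, 29, 2, 2)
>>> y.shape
(3, 3)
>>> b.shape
(3, 2, 29, 13)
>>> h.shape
(2,)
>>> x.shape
(2, 2, 29, 23)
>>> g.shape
(3, 3, 13, 2)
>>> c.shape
(2, 2, 29, 2)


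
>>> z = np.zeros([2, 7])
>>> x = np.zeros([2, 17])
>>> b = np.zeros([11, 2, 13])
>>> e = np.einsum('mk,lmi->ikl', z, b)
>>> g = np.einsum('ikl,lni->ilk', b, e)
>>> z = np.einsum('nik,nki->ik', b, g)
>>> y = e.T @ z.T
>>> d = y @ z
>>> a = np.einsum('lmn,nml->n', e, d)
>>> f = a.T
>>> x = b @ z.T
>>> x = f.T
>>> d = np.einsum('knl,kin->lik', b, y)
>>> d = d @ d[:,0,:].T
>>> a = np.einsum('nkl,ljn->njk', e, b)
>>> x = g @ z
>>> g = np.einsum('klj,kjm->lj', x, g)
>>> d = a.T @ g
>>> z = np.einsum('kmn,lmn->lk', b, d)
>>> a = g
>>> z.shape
(7, 11)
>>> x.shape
(11, 13, 13)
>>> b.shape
(11, 2, 13)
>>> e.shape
(13, 7, 11)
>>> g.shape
(13, 13)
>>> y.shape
(11, 7, 2)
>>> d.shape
(7, 2, 13)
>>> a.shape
(13, 13)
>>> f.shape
(11,)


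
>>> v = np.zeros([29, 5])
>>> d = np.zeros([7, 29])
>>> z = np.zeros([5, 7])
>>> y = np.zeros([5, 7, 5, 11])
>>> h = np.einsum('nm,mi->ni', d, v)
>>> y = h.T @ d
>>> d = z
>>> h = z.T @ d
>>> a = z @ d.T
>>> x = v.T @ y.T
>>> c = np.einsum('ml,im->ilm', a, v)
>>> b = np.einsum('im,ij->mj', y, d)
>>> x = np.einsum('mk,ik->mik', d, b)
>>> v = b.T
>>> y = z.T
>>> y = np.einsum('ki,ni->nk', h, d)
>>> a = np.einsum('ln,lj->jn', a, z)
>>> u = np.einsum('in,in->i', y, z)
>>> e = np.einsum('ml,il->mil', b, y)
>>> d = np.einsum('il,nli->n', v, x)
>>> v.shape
(7, 29)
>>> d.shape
(5,)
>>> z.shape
(5, 7)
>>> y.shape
(5, 7)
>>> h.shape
(7, 7)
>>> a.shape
(7, 5)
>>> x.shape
(5, 29, 7)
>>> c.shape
(29, 5, 5)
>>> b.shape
(29, 7)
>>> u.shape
(5,)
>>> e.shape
(29, 5, 7)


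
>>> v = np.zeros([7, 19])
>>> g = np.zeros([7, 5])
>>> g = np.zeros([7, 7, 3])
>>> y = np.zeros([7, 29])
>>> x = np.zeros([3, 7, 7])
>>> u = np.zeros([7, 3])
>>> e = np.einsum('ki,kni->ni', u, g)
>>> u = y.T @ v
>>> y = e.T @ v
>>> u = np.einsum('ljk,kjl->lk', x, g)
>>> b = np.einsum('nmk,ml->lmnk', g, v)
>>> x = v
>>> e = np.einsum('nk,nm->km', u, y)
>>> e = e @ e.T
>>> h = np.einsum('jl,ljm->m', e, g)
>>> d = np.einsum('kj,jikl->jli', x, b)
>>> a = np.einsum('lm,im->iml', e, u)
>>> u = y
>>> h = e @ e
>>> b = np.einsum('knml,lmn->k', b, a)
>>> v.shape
(7, 19)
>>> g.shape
(7, 7, 3)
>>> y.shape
(3, 19)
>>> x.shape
(7, 19)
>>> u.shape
(3, 19)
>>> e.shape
(7, 7)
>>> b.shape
(19,)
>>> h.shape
(7, 7)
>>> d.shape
(19, 3, 7)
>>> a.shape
(3, 7, 7)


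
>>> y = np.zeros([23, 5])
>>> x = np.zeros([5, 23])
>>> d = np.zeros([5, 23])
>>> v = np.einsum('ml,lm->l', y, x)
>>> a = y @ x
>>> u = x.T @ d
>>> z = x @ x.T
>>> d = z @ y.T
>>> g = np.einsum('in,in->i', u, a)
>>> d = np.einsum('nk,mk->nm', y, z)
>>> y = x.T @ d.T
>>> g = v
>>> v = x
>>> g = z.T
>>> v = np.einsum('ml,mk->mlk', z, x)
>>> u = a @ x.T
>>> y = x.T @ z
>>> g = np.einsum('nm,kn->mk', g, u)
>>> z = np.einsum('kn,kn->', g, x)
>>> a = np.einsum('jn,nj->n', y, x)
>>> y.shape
(23, 5)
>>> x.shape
(5, 23)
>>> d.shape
(23, 5)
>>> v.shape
(5, 5, 23)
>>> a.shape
(5,)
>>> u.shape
(23, 5)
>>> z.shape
()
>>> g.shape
(5, 23)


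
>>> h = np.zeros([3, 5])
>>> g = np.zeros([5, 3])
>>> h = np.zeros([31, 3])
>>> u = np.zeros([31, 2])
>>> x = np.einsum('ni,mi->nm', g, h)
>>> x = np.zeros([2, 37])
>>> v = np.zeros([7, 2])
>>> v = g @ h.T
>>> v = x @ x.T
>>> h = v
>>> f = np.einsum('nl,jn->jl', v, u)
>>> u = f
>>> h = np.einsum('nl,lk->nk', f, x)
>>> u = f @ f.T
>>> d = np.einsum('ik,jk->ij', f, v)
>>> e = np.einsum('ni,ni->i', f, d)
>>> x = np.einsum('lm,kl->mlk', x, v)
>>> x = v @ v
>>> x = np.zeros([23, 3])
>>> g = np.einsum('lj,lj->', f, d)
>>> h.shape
(31, 37)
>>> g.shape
()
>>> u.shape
(31, 31)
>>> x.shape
(23, 3)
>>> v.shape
(2, 2)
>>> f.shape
(31, 2)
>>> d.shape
(31, 2)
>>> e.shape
(2,)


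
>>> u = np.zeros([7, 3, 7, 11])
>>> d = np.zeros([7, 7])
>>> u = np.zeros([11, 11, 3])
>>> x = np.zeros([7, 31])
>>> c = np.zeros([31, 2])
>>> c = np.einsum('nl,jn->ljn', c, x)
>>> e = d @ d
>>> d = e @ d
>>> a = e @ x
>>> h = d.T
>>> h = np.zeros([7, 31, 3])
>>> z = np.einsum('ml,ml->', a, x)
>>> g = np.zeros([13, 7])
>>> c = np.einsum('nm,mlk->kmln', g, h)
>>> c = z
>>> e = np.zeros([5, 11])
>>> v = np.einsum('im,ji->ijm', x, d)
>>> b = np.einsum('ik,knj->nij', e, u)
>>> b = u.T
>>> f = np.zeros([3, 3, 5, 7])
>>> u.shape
(11, 11, 3)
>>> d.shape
(7, 7)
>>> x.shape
(7, 31)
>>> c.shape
()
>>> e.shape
(5, 11)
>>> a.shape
(7, 31)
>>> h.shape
(7, 31, 3)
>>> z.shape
()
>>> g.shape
(13, 7)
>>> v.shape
(7, 7, 31)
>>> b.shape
(3, 11, 11)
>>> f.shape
(3, 3, 5, 7)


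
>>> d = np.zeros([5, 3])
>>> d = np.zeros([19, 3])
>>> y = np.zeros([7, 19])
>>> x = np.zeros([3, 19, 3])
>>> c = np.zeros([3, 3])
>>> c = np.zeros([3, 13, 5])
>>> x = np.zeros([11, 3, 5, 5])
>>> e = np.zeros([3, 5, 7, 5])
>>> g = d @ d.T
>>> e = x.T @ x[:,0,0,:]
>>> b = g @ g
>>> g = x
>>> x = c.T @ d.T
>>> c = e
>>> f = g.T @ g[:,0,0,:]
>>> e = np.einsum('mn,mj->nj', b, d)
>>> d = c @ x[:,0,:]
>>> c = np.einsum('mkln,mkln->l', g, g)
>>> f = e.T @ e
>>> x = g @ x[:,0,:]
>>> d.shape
(5, 5, 3, 19)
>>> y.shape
(7, 19)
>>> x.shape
(11, 3, 5, 19)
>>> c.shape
(5,)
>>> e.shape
(19, 3)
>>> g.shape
(11, 3, 5, 5)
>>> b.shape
(19, 19)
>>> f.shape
(3, 3)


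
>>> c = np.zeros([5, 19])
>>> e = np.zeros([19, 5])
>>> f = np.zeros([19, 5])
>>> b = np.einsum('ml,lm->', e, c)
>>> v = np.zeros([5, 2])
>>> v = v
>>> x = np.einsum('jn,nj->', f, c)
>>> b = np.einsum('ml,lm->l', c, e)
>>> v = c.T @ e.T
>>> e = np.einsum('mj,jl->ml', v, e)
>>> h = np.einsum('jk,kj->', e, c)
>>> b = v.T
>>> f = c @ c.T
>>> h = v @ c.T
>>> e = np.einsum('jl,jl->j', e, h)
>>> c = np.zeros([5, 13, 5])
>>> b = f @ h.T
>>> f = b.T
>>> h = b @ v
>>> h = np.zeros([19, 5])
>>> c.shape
(5, 13, 5)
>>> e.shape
(19,)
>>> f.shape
(19, 5)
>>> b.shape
(5, 19)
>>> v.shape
(19, 19)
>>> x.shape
()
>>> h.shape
(19, 5)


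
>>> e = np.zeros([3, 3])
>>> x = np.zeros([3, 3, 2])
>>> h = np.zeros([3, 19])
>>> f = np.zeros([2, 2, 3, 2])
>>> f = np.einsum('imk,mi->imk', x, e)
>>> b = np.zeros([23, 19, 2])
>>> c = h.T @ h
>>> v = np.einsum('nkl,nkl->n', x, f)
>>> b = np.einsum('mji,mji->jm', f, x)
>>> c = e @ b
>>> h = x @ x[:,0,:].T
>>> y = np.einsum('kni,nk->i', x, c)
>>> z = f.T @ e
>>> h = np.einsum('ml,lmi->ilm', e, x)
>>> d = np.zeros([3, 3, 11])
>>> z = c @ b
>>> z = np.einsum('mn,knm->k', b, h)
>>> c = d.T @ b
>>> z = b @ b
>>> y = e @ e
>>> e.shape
(3, 3)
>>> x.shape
(3, 3, 2)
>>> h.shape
(2, 3, 3)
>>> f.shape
(3, 3, 2)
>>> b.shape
(3, 3)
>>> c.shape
(11, 3, 3)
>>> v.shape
(3,)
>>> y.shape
(3, 3)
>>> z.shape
(3, 3)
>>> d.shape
(3, 3, 11)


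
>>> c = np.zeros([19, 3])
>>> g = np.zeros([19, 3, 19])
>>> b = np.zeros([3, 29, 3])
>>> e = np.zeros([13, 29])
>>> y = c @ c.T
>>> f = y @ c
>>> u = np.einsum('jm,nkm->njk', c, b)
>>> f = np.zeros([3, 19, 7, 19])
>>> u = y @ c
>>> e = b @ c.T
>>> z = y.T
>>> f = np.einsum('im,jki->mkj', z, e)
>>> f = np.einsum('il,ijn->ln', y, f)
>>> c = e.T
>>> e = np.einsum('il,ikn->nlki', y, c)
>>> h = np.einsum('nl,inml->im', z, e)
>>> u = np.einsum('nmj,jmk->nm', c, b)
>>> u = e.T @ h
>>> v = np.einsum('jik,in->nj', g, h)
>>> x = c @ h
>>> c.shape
(19, 29, 3)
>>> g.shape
(19, 3, 19)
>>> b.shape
(3, 29, 3)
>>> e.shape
(3, 19, 29, 19)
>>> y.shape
(19, 19)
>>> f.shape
(19, 3)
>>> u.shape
(19, 29, 19, 29)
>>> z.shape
(19, 19)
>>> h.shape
(3, 29)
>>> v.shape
(29, 19)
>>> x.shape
(19, 29, 29)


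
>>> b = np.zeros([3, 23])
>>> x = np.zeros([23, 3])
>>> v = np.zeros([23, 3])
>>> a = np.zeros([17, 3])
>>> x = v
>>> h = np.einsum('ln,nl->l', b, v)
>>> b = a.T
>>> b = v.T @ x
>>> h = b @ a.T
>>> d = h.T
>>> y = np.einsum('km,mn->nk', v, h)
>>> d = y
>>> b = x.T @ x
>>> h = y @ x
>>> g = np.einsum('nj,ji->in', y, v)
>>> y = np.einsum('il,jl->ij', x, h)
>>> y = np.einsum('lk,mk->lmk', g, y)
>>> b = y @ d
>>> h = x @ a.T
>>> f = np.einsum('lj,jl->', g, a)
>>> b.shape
(3, 23, 23)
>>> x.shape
(23, 3)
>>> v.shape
(23, 3)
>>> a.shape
(17, 3)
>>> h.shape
(23, 17)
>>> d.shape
(17, 23)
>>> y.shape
(3, 23, 17)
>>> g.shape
(3, 17)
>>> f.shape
()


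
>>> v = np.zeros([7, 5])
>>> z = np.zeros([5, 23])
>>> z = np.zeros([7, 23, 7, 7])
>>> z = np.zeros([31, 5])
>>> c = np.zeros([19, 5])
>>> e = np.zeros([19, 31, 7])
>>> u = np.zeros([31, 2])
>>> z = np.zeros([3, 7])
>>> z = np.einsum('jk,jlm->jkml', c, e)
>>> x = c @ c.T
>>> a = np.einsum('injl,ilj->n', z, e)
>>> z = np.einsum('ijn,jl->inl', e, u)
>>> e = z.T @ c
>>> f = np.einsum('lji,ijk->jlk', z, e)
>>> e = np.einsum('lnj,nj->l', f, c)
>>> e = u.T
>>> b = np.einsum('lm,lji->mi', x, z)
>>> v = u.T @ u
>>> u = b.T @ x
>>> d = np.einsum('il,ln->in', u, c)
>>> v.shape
(2, 2)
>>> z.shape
(19, 7, 2)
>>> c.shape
(19, 5)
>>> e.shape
(2, 31)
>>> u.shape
(2, 19)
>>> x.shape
(19, 19)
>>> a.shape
(5,)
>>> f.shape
(7, 19, 5)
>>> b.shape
(19, 2)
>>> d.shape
(2, 5)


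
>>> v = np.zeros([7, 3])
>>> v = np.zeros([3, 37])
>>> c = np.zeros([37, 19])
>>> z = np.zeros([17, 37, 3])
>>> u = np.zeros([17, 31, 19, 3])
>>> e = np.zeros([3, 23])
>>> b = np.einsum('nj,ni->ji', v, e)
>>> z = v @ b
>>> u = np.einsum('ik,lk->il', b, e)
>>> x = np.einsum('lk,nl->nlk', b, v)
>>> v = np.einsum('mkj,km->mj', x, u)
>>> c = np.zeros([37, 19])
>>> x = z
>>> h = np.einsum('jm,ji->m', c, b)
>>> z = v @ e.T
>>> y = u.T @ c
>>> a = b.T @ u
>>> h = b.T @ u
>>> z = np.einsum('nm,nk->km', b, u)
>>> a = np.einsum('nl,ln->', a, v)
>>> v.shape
(3, 23)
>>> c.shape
(37, 19)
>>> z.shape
(3, 23)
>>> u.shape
(37, 3)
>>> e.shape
(3, 23)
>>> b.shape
(37, 23)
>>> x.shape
(3, 23)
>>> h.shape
(23, 3)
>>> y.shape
(3, 19)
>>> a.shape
()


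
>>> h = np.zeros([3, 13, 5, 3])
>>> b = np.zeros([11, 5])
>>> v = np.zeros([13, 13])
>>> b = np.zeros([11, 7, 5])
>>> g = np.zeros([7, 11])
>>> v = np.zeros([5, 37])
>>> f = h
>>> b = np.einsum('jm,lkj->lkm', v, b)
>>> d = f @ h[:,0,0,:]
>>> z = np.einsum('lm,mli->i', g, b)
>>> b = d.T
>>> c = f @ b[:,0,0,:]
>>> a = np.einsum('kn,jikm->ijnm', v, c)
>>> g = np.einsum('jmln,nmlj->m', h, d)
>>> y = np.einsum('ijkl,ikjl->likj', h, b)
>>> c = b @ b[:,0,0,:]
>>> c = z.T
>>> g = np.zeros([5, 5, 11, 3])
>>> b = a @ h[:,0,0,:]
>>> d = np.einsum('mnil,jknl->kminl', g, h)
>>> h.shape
(3, 13, 5, 3)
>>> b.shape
(13, 3, 37, 3)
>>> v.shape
(5, 37)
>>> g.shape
(5, 5, 11, 3)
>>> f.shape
(3, 13, 5, 3)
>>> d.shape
(13, 5, 11, 5, 3)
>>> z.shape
(37,)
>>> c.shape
(37,)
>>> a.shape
(13, 3, 37, 3)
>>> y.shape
(3, 3, 5, 13)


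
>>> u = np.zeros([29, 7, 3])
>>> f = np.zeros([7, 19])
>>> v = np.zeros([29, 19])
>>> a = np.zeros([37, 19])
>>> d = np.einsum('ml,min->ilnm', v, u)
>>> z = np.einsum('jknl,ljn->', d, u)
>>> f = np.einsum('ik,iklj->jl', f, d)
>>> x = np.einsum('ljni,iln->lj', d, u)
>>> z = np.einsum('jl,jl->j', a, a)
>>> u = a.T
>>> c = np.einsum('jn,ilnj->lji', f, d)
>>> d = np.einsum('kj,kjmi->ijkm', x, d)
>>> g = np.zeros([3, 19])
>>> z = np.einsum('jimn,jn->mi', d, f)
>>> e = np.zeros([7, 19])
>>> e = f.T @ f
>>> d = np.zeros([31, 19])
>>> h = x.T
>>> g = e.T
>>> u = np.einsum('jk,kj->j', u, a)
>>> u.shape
(19,)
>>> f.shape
(29, 3)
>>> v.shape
(29, 19)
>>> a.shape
(37, 19)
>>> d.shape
(31, 19)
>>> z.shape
(7, 19)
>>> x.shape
(7, 19)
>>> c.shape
(19, 29, 7)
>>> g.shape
(3, 3)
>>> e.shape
(3, 3)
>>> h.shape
(19, 7)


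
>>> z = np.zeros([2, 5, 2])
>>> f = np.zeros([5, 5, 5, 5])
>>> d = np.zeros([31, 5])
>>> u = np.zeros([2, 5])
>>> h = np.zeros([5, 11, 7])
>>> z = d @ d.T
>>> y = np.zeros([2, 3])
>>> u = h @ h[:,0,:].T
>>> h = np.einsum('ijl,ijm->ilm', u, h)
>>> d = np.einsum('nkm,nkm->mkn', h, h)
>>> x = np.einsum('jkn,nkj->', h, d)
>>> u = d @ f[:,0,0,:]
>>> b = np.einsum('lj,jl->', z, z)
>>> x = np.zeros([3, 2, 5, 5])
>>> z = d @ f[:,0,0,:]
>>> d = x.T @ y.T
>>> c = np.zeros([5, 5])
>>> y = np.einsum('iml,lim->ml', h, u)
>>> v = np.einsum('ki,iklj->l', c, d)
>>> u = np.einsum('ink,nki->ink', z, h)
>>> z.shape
(7, 5, 5)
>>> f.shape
(5, 5, 5, 5)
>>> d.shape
(5, 5, 2, 2)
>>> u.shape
(7, 5, 5)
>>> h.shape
(5, 5, 7)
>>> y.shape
(5, 7)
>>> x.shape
(3, 2, 5, 5)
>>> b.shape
()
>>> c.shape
(5, 5)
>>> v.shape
(2,)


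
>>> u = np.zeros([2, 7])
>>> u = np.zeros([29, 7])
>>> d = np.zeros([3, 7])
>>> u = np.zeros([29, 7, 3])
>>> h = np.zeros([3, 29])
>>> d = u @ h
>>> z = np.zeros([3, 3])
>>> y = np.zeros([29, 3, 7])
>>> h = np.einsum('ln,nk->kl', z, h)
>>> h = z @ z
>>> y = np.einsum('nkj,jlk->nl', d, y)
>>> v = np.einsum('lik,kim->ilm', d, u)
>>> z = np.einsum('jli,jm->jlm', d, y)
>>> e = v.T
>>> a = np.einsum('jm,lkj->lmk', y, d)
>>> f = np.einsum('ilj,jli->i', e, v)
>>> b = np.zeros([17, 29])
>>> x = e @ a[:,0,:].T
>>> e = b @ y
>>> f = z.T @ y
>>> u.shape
(29, 7, 3)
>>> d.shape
(29, 7, 29)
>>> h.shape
(3, 3)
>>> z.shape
(29, 7, 3)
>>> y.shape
(29, 3)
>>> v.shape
(7, 29, 3)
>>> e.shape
(17, 3)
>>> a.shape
(29, 3, 7)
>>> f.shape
(3, 7, 3)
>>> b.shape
(17, 29)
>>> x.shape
(3, 29, 29)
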